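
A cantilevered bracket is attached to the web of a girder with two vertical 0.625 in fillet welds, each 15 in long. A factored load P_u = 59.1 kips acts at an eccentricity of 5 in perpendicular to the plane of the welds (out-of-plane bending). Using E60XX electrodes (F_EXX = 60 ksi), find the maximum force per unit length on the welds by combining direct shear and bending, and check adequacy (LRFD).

f_max ≈ 4.41 kip/in; adequate

L_w = 2 × 15 = 30 in; section modulus (unit throat) S = 2 × L²/6 = 75 in².
Direct shear f_v = P/L_w = 59.1/30 = 1.97 kip/in.
Moment M = P × e = 59.1 × 5 = 295.5 kip·in; bending f_b = M/S = 3.94 kip/in.
f_max = √(f_v² + f_b²) = √(1.97² + 3.94²) = 4.405 kip/in.
φr_n = 0.75 × 0.6 × 60 × (0.707 × 0.625) = 11.93 kip/in → adequate.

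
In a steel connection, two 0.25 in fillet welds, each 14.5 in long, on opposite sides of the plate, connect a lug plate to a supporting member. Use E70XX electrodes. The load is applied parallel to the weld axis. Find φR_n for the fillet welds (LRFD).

φR_n ≈ 161 kip

E70XX → F_EXX = 70 ksi.
Effective throat t_e = 0.707 × 0.25 = 0.1767 in.
Total length L = 29 in; A_we = 0.1767 × 29 = 5.126 in².
F_nw = 0.6 F_EXX = 0.6 × 70 = 42 ksi.
φR_n = 0.75 × 42 × 5.126 = 161.5 kip.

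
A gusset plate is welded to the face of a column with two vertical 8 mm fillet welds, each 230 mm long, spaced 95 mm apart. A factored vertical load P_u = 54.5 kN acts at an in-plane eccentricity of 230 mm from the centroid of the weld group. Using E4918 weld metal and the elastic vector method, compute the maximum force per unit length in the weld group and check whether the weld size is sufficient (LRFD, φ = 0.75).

E49XX → F_EXX = 490 MPa.
Total weld length L_w = 460 mm. Treat welds as unit-width lines.
Polar moment about centroid: J = 2[d³/12 + d(b/2)²] = 2[230³/12 + 230×47.5²] = 3066000 mm³.
Direct shear f_v = P/L_w = 54.5×10³ / 460 = 118.5 N/mm (vertical).
Torsion M = P·e = 54.5×10³ × 230 = 12535000 N·mm.
Critical point at (x, y) = (47.5, 115) from centroid. f_tx = M·y/J = 470.2 N/mm; f_ty = M·x/J = 194.2 N/mm.
Resultant f_max = √[f_tx² + (f_v + f_ty)²] = √[470.2² + (118.5 + 194.2)²] = 564.7 N/mm.
Capacity per unit length: φr_n = 0.75 × 0.6 × 490 × (0.707 × 8) = 1247 N/mm.
564.7 ≤ 1247 → adequate.

f_max ≈ 565 N/mm; adequate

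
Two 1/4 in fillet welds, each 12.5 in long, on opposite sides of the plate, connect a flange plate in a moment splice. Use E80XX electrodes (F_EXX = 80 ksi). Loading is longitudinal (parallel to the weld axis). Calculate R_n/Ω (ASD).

R_n/Ω ≈ 106 kip

Effective throat t_e = 0.707 × 0.25 = 0.1767 in.
Total length L = 25 in; A_we = 0.1767 × 25 = 4.419 in².
F_nw = 0.6 F_EXX = 0.6 × 80 = 48 ksi.
R_n = 48 × 4.419 = 212.1 kip; R_n/Ω = 212.1/2.0 = 106.1 kip.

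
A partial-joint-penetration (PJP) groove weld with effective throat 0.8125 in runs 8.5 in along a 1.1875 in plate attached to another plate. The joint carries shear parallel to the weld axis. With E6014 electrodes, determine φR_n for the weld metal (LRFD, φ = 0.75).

E60XX → F_EXX = 60 ksi.
Effective throat (given) t_e = 0.8125 in.
A_we = 0.8125 × 8.5 = 6.906 in².
F_nw = 0.6 F_EXX = 36 ksi.
φR_n = 0.75 × 36 × 6.906 = 186.5 kips.

φR_n ≈ 186 kips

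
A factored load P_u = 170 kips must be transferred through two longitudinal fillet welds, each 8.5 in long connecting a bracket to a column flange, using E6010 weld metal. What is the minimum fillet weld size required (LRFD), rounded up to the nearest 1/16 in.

w = 9/16 in

E60XX → F_EXX = 60 ksi.
Total weld length L = 17 in.
Required throat t_e = P_u / (φ × 0.6 F_EXX × L) = 170 / (0.75 × 0.6 × 60 × 17) = 0.3704 in.
Required leg w = t_e / 0.707 = 0.5239 in → use 9/16 in.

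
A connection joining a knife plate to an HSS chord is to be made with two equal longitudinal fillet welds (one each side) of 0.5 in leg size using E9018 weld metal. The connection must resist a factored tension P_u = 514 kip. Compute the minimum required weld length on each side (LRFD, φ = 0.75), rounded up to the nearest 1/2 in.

E90XX → F_EXX = 90 ksi.
Throat t_e = 0.707 × 0.5 = 0.3535 in.
φr_n = 0.75 × 0.6 × 90 × 0.3535 = 14.32 kip/in.
L_req = P_u / φr_n = 514 / 14.32 = 35.9 in total.
Per side: 35.9 / 2 = 17.95 in.
Round up → use L = 18 in on each side.

L = 18 in on each side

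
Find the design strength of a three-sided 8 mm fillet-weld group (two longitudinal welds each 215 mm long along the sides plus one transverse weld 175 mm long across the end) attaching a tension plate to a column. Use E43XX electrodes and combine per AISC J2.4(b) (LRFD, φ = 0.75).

φR_n ≈ 687 kN

E43XX → F_EXX = 430 MPa.
t_e = 0.707 × 8 = 5.656 mm.
R_nwl = 0.6 × 430 × 5.656 × 430 × 10⁻³ = 627.5 kN (longitudinal, 2 welds).
R_nwt = 0.6 × 430 × 5.656 × 175 × 10⁻³ = 255.4 kN (transverse, base value).
(i) R_nwl + R_nwt = 882.8 kN; (ii) 0.85 R_nwl + 1.5 R_nwt = 916.4 kN.
R_n = max = 916.4 kN [governs: (ii)]; φR_n = 687.3 kN.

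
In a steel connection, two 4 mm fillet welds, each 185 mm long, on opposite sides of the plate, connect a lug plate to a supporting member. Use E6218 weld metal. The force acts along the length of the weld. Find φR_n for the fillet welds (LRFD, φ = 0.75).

φR_n ≈ 292 kN

E62XX → F_EXX = 620 MPa.
Effective throat t_e = 0.707 × 4 = 2.828 mm.
Total length L = 370 mm; A_we = 2.828 × 370 = 1046 mm².
F_nw = 0.6 F_EXX = 0.6 × 620 = 372 MPa.
φR_n = 0.75 × 372 × 1046 × 10⁻³ = 291.9 kN.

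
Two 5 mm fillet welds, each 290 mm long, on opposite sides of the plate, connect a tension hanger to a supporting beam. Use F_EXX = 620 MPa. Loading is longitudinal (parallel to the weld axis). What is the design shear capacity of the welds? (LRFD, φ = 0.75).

φR_n ≈ 572 kN

Effective throat t_e = 0.707 × 5 = 3.535 mm.
Total length L = 580 mm; A_we = 3.535 × 580 = 2050 mm².
F_nw = 0.6 F_EXX = 0.6 × 620 = 372 MPa.
φR_n = 0.75 × 372 × 2050 × 10⁻³ = 572 kN.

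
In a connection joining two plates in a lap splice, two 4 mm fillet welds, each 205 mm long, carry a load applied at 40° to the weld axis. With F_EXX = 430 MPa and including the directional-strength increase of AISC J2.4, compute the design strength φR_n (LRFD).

t_e = 0.707 × 4 = 2.828 mm; A_we = 2.828 × 410 = 1159 mm².
Directional factor: 1.0 + 0.5 sin^1.5(40°) = 1.258.
F_nw = 0.6 × 430 × 1.258 = 324.5 MPa.
φR_n = 0.75 × 324.5 × 1159 × 10⁻³ = 282.2 kN.

φR_n ≈ 282 kN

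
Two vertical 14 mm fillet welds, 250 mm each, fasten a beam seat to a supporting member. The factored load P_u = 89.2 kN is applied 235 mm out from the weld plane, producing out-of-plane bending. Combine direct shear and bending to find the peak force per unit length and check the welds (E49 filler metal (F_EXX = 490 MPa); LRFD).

f_max ≈ 1020 N/mm; adequate

L_w = 2 × 250 = 500 mm; section modulus (unit throat) S = 2 × L²/6 = 20830 mm².
Direct shear f_v = P/L_w = 89.2×10³/500 = 178.4 N/mm.
Moment M = P × e = 89.2×10³ × 235 = 20962000 N·mm; bending f_b = M/S = 1006 N/mm.
f_max = √(f_v² + f_b²) = √(178.4² + 1006²) = 1022 N/mm.
φr_n = 0.75 × 0.6 × 490 × (0.707 × 14) = 2183 N/mm → adequate.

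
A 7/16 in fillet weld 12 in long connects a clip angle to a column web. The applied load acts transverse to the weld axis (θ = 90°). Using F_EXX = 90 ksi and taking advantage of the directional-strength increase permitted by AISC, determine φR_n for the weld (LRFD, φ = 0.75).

t_e = 0.707 × 0.4375 = 0.3093 in; A_we = 0.3093 × 12 = 3.712 in².
Directional factor: 1.0 + 0.5 sin^1.5(90°) = 1.5.
F_nw = 0.6 × 90 × 1.5 = 81 ksi.
φR_n = 0.75 × 81 × 3.712 = 225.5 kip.

φR_n ≈ 225 kip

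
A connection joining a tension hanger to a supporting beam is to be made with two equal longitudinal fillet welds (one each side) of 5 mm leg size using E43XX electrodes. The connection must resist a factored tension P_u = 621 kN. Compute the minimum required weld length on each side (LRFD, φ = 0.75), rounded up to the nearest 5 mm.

L = 455 mm on each side

E43XX → F_EXX = 430 MPa.
Throat t_e = 0.707 × 5 = 3.535 mm.
φr_n = 0.75 × 0.6 × 430 × 3.535 × 10⁻³ = 0.684 kN/mm.
L_req = P_u / φr_n = 621 / 0.684 = 907.9 mm total.
Per side: 907.9 / 2 = 453.9 mm.
Round up → use L = 455 mm on each side.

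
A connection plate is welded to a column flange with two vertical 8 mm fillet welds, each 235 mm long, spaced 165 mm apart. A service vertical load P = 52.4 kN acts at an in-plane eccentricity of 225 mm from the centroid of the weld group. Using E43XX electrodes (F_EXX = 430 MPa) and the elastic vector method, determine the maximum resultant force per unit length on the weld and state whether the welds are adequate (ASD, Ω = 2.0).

Total weld length L_w = 470 mm. Treat welds as unit-width lines.
Polar moment about centroid: J = 2[d³/12 + d(b/2)²] = 2[235³/12 + 235×82.5²] = 5362000 mm³.
Direct shear f_v = P/L_w = 52.4×10³ / 470 = 111.5 N/mm (vertical).
Torsion M = P·e = 52.4×10³ × 225 = 11790000 N·mm.
Critical point at (x, y) = (82.5, 117.5) from centroid. f_tx = M·y/J = 258.4 N/mm; f_ty = M·x/J = 181.4 N/mm.
Resultant f_max = √[f_tx² + (f_v + f_ty)²] = √[258.4² + (111.5 + 181.4)²] = 390.6 N/mm.
Capacity per unit length: r_n/Ω = (1/2.0) × 0.6 × 430 × (0.707 × 8) = 729.6 N/mm.
390.6 ≤ 729.6 → adequate.

f_max ≈ 391 N/mm; adequate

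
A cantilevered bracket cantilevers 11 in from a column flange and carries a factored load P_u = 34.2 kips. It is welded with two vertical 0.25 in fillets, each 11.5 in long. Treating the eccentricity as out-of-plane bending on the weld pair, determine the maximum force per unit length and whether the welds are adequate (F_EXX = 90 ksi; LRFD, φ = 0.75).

L_w = 2 × 11.5 = 23 in; section modulus (unit throat) S = 2 × L²/6 = 44.08 in².
Direct shear f_v = P/L_w = 34.2/23 = 1.487 kip/in.
Moment M = P × e = 34.2 × 11 = 376.2 kip·in; bending f_b = M/S = 8.534 kip/in.
f_max = √(f_v² + f_b²) = √(1.487² + 8.534²) = 8.662 kip/in.
φr_n = 0.75 × 0.6 × 90 × (0.707 × 0.25) = 7.158 kip/in → NOT adequate.

f_max ≈ 8.66 kip/in; NOT adequate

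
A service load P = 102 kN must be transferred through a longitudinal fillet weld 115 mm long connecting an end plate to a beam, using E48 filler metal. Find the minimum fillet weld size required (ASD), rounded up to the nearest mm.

w = 9 mm

E48XX → F_EXX = 480 MPa.
Total weld length L = 115 mm.
Required throat t_e = P × Ω / (0.6 F_EXX × L) = 102 × 2.0 / (0.6 × 480 × 115 × 10⁻³) = 6.159 mm.
Required leg w = t_e / 0.707 = 8.712 mm → use 9 mm.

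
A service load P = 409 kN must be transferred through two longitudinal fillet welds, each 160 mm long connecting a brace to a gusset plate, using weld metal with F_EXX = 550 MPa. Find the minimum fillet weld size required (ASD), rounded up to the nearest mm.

w = 11 mm

Total weld length L = 320 mm.
Required throat t_e = P × Ω / (0.6 F_EXX × L) = 409 × 2.0 / (0.6 × 550 × 320 × 10⁻³) = 7.746 mm.
Required leg w = t_e / 0.707 = 10.96 mm → use 11 mm.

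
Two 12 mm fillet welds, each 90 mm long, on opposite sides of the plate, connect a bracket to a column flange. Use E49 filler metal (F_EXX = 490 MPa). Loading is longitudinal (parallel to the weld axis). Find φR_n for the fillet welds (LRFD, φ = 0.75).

Effective throat t_e = 0.707 × 12 = 8.484 mm.
Total length L = 180 mm; A_we = 8.484 × 180 = 1527 mm².
F_nw = 0.6 F_EXX = 0.6 × 490 = 294 MPa.
φR_n = 0.75 × 294 × 1527 × 10⁻³ = 336.7 kN.

φR_n ≈ 337 kN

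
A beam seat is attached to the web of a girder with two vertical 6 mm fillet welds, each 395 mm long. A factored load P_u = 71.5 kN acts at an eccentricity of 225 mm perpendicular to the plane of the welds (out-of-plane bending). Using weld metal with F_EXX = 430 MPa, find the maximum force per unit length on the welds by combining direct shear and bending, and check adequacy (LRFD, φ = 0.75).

f_max ≈ 322 N/mm; adequate

L_w = 2 × 395 = 790 mm; section modulus (unit throat) S = 2 × L²/6 = 52010 mm².
Direct shear f_v = P/L_w = 71.5×10³/790 = 90.51 N/mm.
Moment M = P × e = 71.5×10³ × 225 = 16088000 N·mm; bending f_b = M/S = 309.3 N/mm.
f_max = √(f_v² + f_b²) = √(90.51² + 309.3²) = 322.3 N/mm.
φr_n = 0.75 × 0.6 × 430 × (0.707 × 6) = 820.8 N/mm → adequate.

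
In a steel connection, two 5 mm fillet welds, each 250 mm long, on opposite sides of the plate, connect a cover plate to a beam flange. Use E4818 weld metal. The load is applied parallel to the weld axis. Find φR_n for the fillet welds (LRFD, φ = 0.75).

φR_n ≈ 382 kN

E48XX → F_EXX = 480 MPa.
Effective throat t_e = 0.707 × 5 = 3.535 mm.
Total length L = 500 mm; A_we = 3.535 × 500 = 1767 mm².
F_nw = 0.6 F_EXX = 0.6 × 480 = 288 MPa.
φR_n = 0.75 × 288 × 1767 × 10⁻³ = 381.8 kN.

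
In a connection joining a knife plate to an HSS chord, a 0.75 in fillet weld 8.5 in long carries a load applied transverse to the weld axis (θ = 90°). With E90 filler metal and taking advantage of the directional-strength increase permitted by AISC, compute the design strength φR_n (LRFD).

φR_n ≈ 274 kips

E90XX → F_EXX = 90 ksi.
t_e = 0.707 × 0.75 = 0.5302 in; A_we = 0.5302 × 8.5 = 4.507 in².
Directional factor: 1.0 + 0.5 sin^1.5(90°) = 1.5.
F_nw = 0.6 × 90 × 1.5 = 81 ksi.
φR_n = 0.75 × 81 × 4.507 = 273.8 kips.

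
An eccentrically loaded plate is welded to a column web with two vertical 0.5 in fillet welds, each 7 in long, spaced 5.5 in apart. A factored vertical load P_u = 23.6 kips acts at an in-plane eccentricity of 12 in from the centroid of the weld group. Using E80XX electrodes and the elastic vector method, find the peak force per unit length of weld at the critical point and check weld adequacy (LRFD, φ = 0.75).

E80XX → F_EXX = 80 ksi.
Total weld length L_w = 14 in. Treat welds as unit-width lines.
Polar moment about centroid: J = 2[d³/12 + d(b/2)²] = 2[7³/12 + 7×2.75²] = 163 in³.
Direct shear f_v = P/L_w = 23.6 / 14 = 1.686 kip/in (vertical).
Torsion M = P·e = 23.6 × 12 = 283.2 kip·in.
Critical point at (x, y) = (2.75, 3.5) from centroid. f_tx = M·y/J = 6.079 kip/in; f_ty = M·x/J = 4.777 kip/in.
Resultant f_max = √[f_tx² + (f_v + f_ty)²] = √[6.079² + (1.686 + 4.777)²] = 8.873 kip/in.
Capacity per unit length: φr_n = 0.75 × 0.6 × 80 × (0.707 × 0.5) = 12.73 kip/in.
8.873 ≤ 12.73 → adequate.

f_max ≈ 8.87 kip/in; adequate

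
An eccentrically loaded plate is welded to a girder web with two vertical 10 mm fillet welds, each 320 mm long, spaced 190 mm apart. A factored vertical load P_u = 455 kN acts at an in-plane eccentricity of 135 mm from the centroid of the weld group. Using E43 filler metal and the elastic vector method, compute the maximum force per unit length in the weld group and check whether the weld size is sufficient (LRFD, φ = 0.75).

E43XX → F_EXX = 430 MPa.
Total weld length L_w = 640 mm. Treat welds as unit-width lines.
Polar moment about centroid: J = 2[d³/12 + d(b/2)²] = 2[320³/12 + 320×95²] = 11240000 mm³.
Direct shear f_v = P/L_w = 455×10³ / 640 = 710.9 N/mm (vertical).
Torsion M = P·e = 455×10³ × 135 = 61425000 N·mm.
Critical point at (x, y) = (95, 160) from centroid. f_tx = M·y/J = 874.6 N/mm; f_ty = M·x/J = 519.3 N/mm.
Resultant f_max = √[f_tx² + (f_v + f_ty)²] = √[874.6² + (710.9 + 519.3)²] = 1509 N/mm.
Capacity per unit length: φr_n = 0.75 × 0.6 × 430 × (0.707 × 10) = 1368 N/mm.
1509 > 1368 → NOT adequate.

f_max ≈ 1510 N/mm; NOT adequate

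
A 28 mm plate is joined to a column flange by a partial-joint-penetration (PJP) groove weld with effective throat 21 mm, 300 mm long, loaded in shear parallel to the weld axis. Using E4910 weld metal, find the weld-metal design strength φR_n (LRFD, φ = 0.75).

E49XX → F_EXX = 490 MPa.
Effective throat (given) t_e = 21 mm.
A_we = 21 × 300 = 6300 mm².
F_nw = 0.6 F_EXX = 294 MPa.
φR_n = 0.75 × 294 × 6300 × 10⁻³ = 1389 kN.

φR_n ≈ 1390 kN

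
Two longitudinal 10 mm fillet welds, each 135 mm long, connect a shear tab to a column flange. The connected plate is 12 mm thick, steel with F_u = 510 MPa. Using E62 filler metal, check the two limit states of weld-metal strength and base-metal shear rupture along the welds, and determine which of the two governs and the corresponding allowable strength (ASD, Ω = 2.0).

R_n/Ω ≈ 355 kN (weld metal governs)

E62XX → F_EXX = 620 MPa.
t_e = 0.707 × 10 = 7.07 mm; L = 270 mm.
Weld metal: R_n/Ω = (1/2.0) × 0.6 × 620 × 7.07 × 270 × 10⁻³ = 355.1 kN.
Base metal (shear rupture): R_n/Ω = (1/2.0) × 0.6 × 510 × 12 × 270 × 10⁻³ = 495.7 kN.
Governing: weld metal.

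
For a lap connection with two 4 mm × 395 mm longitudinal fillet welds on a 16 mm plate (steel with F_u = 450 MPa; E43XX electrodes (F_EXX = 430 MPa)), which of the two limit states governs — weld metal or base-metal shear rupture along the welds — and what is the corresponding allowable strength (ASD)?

R_n/Ω ≈ 288 kN (weld metal governs)

t_e = 0.707 × 4 = 2.828 mm; L = 790 mm.
Weld metal: R_n/Ω = (1/2.0) × 0.6 × 430 × 2.828 × 790 × 10⁻³ = 288.2 kN.
Base metal (shear rupture): R_n/Ω = (1/2.0) × 0.6 × 450 × 16 × 790 × 10⁻³ = 1706 kN.
Governing: weld metal.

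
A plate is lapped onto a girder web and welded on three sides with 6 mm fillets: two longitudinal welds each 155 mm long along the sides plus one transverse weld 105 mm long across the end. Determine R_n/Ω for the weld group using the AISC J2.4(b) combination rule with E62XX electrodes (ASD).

E62XX → F_EXX = 620 MPa.
t_e = 0.707 × 6 = 4.242 mm.
R_nwl = 0.6 × 620 × 4.242 × 310 × 10⁻³ = 489.2 kN (longitudinal, 2 welds).
R_nwt = 0.6 × 620 × 4.242 × 105 × 10⁻³ = 165.7 kN (transverse, base value).
(i) R_nwl + R_nwt = 654.9 kN; (ii) 0.85 R_nwl + 1.5 R_nwt = 664.3 kN.
R_n = max = 664.3 kN [governs: (ii)]; R_n/Ω = 332.2 kN.

R_n/Ω ≈ 332 kN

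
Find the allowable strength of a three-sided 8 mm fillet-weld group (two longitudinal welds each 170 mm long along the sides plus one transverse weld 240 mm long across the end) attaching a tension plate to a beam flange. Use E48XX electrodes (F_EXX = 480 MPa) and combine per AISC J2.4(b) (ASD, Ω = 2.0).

t_e = 0.707 × 8 = 5.656 mm.
R_nwl = 0.6 × 480 × 5.656 × 340 × 10⁻³ = 553.8 kN (longitudinal, 2 welds).
R_nwt = 0.6 × 480 × 5.656 × 240 × 10⁻³ = 390.9 kN (transverse, base value).
(i) R_nwl + R_nwt = 944.8 kN; (ii) 0.85 R_nwl + 1.5 R_nwt = 1057 kN.
R_n = max = 1057 kN [governs: (ii)]; R_n/Ω = 528.6 kN.

R_n/Ω ≈ 529 kN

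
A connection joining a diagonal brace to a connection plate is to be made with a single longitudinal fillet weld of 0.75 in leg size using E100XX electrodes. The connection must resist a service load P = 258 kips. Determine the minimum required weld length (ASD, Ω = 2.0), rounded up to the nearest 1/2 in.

E100XX → F_EXX = 100 ksi.
Throat t_e = 0.707 × 0.75 = 0.5302 in.
r_n/Ω = (0.6 × 100 × 0.5302) / 2.0 = 15.91 kip/in.
L_req = P / (r_n/Ω) = 258 / 15.91 = 16.22 in total.
Round up → use L = 16.5 in.

L = 16.5 in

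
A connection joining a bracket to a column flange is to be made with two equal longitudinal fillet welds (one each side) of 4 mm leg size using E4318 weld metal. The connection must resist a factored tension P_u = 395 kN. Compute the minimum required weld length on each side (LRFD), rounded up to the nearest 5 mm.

E43XX → F_EXX = 430 MPa.
Throat t_e = 0.707 × 4 = 2.828 mm.
φr_n = 0.75 × 0.6 × 430 × 2.828 × 10⁻³ = 0.5472 kN/mm.
L_req = P_u / φr_n = 395 / 0.5472 = 721.8 mm total.
Per side: 721.8 / 2 = 360.9 mm.
Round up → use L = 365 mm on each side.

L = 365 mm on each side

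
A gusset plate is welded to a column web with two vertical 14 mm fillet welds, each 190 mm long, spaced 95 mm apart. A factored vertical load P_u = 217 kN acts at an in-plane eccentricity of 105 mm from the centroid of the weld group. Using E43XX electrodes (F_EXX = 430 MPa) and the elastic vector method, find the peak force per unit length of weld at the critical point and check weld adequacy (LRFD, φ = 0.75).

Total weld length L_w = 380 mm. Treat welds as unit-width lines.
Polar moment about centroid: J = 2[d³/12 + d(b/2)²] = 2[190³/12 + 190×47.5²] = 2001000 mm³.
Direct shear f_v = P/L_w = 217×10³ / 380 = 571.1 N/mm (vertical).
Torsion M = P·e = 217×10³ × 105 = 22785000 N·mm.
Critical point at (x, y) = (47.5, 95) from centroid. f_tx = M·y/J = 1082 N/mm; f_ty = M·x/J = 541 N/mm.
Resultant f_max = √[f_tx² + (f_v + f_ty)²] = √[1082² + (571.1 + 541)²] = 1552 N/mm.
Capacity per unit length: φr_n = 0.75 × 0.6 × 430 × (0.707 × 14) = 1915 N/mm.
1552 ≤ 1915 → adequate.

f_max ≈ 1550 N/mm; adequate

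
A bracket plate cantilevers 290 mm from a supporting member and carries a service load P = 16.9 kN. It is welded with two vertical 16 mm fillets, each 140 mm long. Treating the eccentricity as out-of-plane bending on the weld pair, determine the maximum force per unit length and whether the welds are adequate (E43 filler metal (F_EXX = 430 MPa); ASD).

L_w = 2 × 140 = 280 mm; section modulus (unit throat) S = 2 × L²/6 = 6533 mm².
Direct shear f_v = P/L_w = 16.9×10³/280 = 60.36 N/mm.
Moment M = P × e = 16.9×10³ × 290 = 4901000 N·mm; bending f_b = M/S = 750.2 N/mm.
f_max = √(f_v² + f_b²) = √(60.36² + 750.2²) = 752.6 N/mm.
r_n/Ω = (1/2.0) × 0.6 × 430 × (0.707 × 16) = 1459 N/mm → adequate.

f_max ≈ 753 N/mm; adequate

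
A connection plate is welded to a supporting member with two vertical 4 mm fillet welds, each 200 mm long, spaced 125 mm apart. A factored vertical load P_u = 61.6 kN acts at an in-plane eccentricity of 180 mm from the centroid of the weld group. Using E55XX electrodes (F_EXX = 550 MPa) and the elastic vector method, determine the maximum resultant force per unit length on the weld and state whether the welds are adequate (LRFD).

f_max ≈ 549 N/mm; adequate

Total weld length L_w = 400 mm. Treat welds as unit-width lines.
Polar moment about centroid: J = 2[d³/12 + d(b/2)²] = 2[200³/12 + 200×62.5²] = 2896000 mm³.
Direct shear f_v = P/L_w = 61.6×10³ / 400 = 154 N/mm (vertical).
Torsion M = P·e = 61.6×10³ × 180 = 11088000 N·mm.
Critical point at (x, y) = (62.5, 100) from centroid. f_tx = M·y/J = 382.9 N/mm; f_ty = M·x/J = 239.3 N/mm.
Resultant f_max = √[f_tx² + (f_v + f_ty)²] = √[382.9² + (154 + 239.3)²] = 548.9 N/mm.
Capacity per unit length: φr_n = 0.75 × 0.6 × 550 × (0.707 × 4) = 699.9 N/mm.
548.9 ≤ 699.9 → adequate.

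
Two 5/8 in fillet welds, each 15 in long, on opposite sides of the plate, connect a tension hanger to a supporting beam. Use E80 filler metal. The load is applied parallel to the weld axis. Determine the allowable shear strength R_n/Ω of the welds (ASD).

E80XX → F_EXX = 80 ksi.
Effective throat t_e = 0.707 × 0.625 = 0.4419 in.
Total length L = 30 in; A_we = 0.4419 × 30 = 13.26 in².
F_nw = 0.6 F_EXX = 0.6 × 80 = 48 ksi.
R_n = 48 × 13.26 = 636.3 kip; R_n/Ω = 636.3/2.0 = 318.1 kip.

R_n/Ω ≈ 318 kip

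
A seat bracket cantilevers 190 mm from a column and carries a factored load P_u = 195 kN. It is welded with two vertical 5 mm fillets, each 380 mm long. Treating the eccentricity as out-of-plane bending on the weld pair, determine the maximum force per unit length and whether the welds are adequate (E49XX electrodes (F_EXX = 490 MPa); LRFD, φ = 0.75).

L_w = 2 × 380 = 760 mm; section modulus (unit throat) S = 2 × L²/6 = 48130 mm².
Direct shear f_v = P/L_w = 195×10³/760 = 256.6 N/mm.
Moment M = P × e = 195×10³ × 190 = 37050000 N·mm; bending f_b = M/S = 769.7 N/mm.
f_max = √(f_v² + f_b²) = √(256.6² + 769.7²) = 811.4 N/mm.
φr_n = 0.75 × 0.6 × 490 × (0.707 × 5) = 779.5 N/mm → NOT adequate.

f_max ≈ 811 N/mm; NOT adequate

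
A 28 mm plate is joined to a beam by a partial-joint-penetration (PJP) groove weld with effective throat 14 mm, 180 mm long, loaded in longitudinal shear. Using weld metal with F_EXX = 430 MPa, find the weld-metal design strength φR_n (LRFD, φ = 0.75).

φR_n ≈ 488 kN

Effective throat (given) t_e = 14 mm.
A_we = 14 × 180 = 2520 mm².
F_nw = 0.6 F_EXX = 258 MPa.
φR_n = 0.75 × 258 × 2520 × 10⁻³ = 487.6 kN.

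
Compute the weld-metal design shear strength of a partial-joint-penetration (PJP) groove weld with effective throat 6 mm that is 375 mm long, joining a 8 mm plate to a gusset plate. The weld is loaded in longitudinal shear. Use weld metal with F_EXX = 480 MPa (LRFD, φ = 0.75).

Effective throat (given) t_e = 6 mm.
A_we = 6 × 375 = 2250 mm².
F_nw = 0.6 F_EXX = 288 MPa.
φR_n = 0.75 × 288 × 2250 × 10⁻³ = 486 kN.

φR_n ≈ 486 kN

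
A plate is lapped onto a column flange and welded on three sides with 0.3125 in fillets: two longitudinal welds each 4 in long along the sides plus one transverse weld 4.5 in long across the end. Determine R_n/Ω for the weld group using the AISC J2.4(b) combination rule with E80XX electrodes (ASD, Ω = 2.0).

E80XX → F_EXX = 80 ksi.
t_e = 0.707 × 0.3125 = 0.2209 in.
R_nwl = 0.6 × 80 × 0.2209 × 8 = 84.84 kips (longitudinal, 2 welds).
R_nwt = 0.6 × 80 × 0.2209 × 4.5 = 47.72 kips (transverse, base value).
(i) R_nwl + R_nwt = 132.6 kips; (ii) 0.85 R_nwl + 1.5 R_nwt = 143.7 kips.
R_n = max = 143.7 kips [governs: (ii)]; R_n/Ω = 71.85 kips.

R_n/Ω ≈ 71.8 kips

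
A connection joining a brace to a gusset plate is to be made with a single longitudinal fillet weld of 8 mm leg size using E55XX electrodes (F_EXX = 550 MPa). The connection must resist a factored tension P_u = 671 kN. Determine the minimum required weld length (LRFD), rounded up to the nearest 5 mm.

Throat t_e = 0.707 × 8 = 5.656 mm.
φr_n = 0.75 × 0.6 × 550 × 5.656 × 10⁻³ = 1.4 kN/mm.
L_req = P_u / φr_n = 671 / 1.4 = 479.3 mm total.
Round up → use L = 480 mm.

L = 480 mm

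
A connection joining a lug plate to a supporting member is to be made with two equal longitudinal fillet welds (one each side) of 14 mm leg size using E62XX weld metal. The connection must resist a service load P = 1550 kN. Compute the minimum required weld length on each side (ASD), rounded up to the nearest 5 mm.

L = 425 mm on each side

E62XX → F_EXX = 620 MPa.
Throat t_e = 0.707 × 14 = 9.898 mm.
r_n/Ω = (0.6 × 620 × 9.898) / 2.0 = 1841 N/mm = 1.841 kN/mm.
L_req = P / (r_n/Ω) = 1550 / 1.841 = 841.9 mm total.
Per side: 841.9 / 2 = 421 mm.
Round up → use L = 425 mm on each side.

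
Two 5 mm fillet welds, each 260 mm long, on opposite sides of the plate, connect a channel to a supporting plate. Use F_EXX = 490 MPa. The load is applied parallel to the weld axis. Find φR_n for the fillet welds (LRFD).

φR_n ≈ 405 kN

Effective throat t_e = 0.707 × 5 = 3.535 mm.
Total length L = 520 mm; A_we = 3.535 × 520 = 1838 mm².
F_nw = 0.6 F_EXX = 0.6 × 490 = 294 MPa.
φR_n = 0.75 × 294 × 1838 × 10⁻³ = 405.3 kN.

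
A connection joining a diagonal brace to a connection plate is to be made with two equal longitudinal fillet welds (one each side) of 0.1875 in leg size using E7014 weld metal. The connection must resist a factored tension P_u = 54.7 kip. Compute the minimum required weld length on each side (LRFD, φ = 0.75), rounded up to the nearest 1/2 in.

E70XX → F_EXX = 70 ksi.
Throat t_e = 0.707 × 0.1875 = 0.1326 in.
φr_n = 0.75 × 0.6 × 70 × 0.1326 = 4.176 kip/in.
L_req = P_u / φr_n = 54.7 / 4.176 = 13.1 in total.
Per side: 13.1 / 2 = 6.55 in.
Round up → use L = 7 in on each side.

L = 7 in on each side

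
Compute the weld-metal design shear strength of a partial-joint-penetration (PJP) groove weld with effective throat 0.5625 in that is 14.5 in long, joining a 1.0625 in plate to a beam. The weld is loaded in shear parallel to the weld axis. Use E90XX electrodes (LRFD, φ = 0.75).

E90XX → F_EXX = 90 ksi.
Effective throat (given) t_e = 0.5625 in.
A_we = 0.5625 × 14.5 = 8.156 in².
F_nw = 0.6 F_EXX = 54 ksi.
φR_n = 0.75 × 54 × 8.156 = 330.3 kip.

φR_n ≈ 330 kip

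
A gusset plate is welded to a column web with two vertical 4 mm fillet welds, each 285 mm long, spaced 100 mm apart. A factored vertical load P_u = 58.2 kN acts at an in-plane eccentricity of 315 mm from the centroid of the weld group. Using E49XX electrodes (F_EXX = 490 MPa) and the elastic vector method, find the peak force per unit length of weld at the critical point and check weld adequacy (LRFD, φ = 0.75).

f_max ≈ 566 N/mm; adequate

Total weld length L_w = 570 mm. Treat welds as unit-width lines.
Polar moment about centroid: J = 2[d³/12 + d(b/2)²] = 2[285³/12 + 285×50²] = 5283000 mm³.
Direct shear f_v = P/L_w = 58.2×10³ / 570 = 102.1 N/mm (vertical).
Torsion M = P·e = 58.2×10³ × 315 = 18333000 N·mm.
Critical point at (x, y) = (50, 142.5) from centroid. f_tx = M·y/J = 494.5 N/mm; f_ty = M·x/J = 173.5 N/mm.
Resultant f_max = √[f_tx² + (f_v + f_ty)²] = √[494.5² + (102.1 + 173.5)²] = 566.1 N/mm.
Capacity per unit length: φr_n = 0.75 × 0.6 × 490 × (0.707 × 4) = 623.6 N/mm.
566.1 ≤ 623.6 → adequate.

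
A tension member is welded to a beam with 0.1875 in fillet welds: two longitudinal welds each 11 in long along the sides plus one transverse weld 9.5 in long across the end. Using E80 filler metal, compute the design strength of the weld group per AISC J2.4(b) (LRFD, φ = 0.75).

φR_n ≈ 157 kip

E80XX → F_EXX = 80 ksi.
t_e = 0.707 × 0.1875 = 0.1326 in.
R_nwl = 0.6 × 80 × 0.1326 × 22 = 140 kip (longitudinal, 2 welds).
R_nwt = 0.6 × 80 × 0.1326 × 9.5 = 60.45 kip (transverse, base value).
(i) R_nwl + R_nwt = 200.4 kip; (ii) 0.85 R_nwl + 1.5 R_nwt = 209.7 kip.
R_n = max = 209.7 kip [governs: (ii)]; φR_n = 157.2 kip.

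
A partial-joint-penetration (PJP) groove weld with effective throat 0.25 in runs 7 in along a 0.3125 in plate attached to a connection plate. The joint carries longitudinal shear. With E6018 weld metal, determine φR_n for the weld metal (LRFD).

E60XX → F_EXX = 60 ksi.
Effective throat (given) t_e = 0.25 in.
A_we = 0.25 × 7 = 1.75 in².
F_nw = 0.6 F_EXX = 36 ksi.
φR_n = 0.75 × 36 × 1.75 = 47.25 kips.

φR_n ≈ 47.2 kips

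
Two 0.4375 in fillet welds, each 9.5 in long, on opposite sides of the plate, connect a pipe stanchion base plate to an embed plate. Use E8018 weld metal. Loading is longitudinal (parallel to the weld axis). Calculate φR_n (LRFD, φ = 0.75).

E80XX → F_EXX = 80 ksi.
Effective throat t_e = 0.707 × 0.4375 = 0.3093 in.
Total length L = 19 in; A_we = 0.3093 × 19 = 5.877 in².
F_nw = 0.6 F_EXX = 0.6 × 80 = 48 ksi.
φR_n = 0.75 × 48 × 5.877 = 211.6 kip.

φR_n ≈ 212 kip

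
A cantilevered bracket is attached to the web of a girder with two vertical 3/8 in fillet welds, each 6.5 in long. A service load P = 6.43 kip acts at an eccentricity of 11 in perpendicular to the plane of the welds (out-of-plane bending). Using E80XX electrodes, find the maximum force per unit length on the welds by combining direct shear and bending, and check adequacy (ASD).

E80XX → F_EXX = 80 ksi.
L_w = 2 × 6.5 = 13 in; section modulus (unit throat) S = 2 × L²/6 = 14.08 in².
Direct shear f_v = P/L_w = 6.43/13 = 0.4946 kip/in.
Moment M = P × e = 6.43 × 11 = 70.73 kip·in; bending f_b = M/S = 5.022 kip/in.
f_max = √(f_v² + f_b²) = √(0.4946² + 5.022²) = 5.047 kip/in.
r_n/Ω = (1/2.0) × 0.6 × 80 × (0.707 × 0.375) = 6.363 kip/in → adequate.

f_max ≈ 5.05 kip/in; adequate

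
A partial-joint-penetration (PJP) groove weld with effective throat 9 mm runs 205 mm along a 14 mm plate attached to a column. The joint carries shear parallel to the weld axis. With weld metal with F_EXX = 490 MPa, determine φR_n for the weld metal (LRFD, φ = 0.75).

Effective throat (given) t_e = 9 mm.
A_we = 9 × 205 = 1845 mm².
F_nw = 0.6 F_EXX = 294 MPa.
φR_n = 0.75 × 294 × 1845 × 10⁻³ = 406.8 kN.

φR_n ≈ 407 kN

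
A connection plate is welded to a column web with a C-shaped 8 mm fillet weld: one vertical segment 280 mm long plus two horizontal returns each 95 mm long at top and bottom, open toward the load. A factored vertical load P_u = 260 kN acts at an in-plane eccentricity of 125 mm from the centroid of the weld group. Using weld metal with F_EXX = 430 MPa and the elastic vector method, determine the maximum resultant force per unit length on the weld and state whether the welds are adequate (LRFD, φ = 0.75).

f_max ≈ 1230 N/mm; NOT adequate

Total weld length L_w = 470 mm. Treat welds as unit-width lines.
Centroid: x̄ = 2×95×47.5 / 470 = 19.2 mm from the vertical weld.
Polar moment about centroid: J = I_x + I_y = [280³/12 + 2×95×140²] + [280×19.2² + 2(95³/12 + 95×28.3²)] = 5952000 mm³.
Direct shear f_v = P/L_w = 260×10³ / 470 = 553.2 N/mm (vertical).
Torsion M = P·e = 260×10³ × 125 = 32500000 N·mm.
Critical point at (x, y) = (75.8, 140) from centroid. f_tx = M·y/J = 764.5 N/mm; f_ty = M·x/J = 413.9 N/mm.
Resultant f_max = √[f_tx² + (f_v + f_ty)²] = √[764.5² + (553.2 + 413.9)²] = 1233 N/mm.
Capacity per unit length: φr_n = 0.75 × 0.6 × 430 × (0.707 × 8) = 1094 N/mm.
1233 > 1094 → NOT adequate.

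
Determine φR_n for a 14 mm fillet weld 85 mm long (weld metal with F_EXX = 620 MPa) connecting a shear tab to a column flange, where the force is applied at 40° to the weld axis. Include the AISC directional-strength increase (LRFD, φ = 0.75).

t_e = 0.707 × 14 = 9.898 mm; A_we = 9.898 × 85 = 841.3 mm².
Directional factor: 1.0 + 0.5 sin^1.5(40°) = 1.258.
F_nw = 0.6 × 620 × 1.258 = 467.9 MPa.
φR_n = 0.75 × 467.9 × 841.3 × 10⁻³ = 295.2 kN.

φR_n ≈ 295 kN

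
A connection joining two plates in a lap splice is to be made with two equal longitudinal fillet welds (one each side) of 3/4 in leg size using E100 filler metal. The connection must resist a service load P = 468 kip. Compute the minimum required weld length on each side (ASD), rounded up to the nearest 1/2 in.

E100XX → F_EXX = 100 ksi.
Throat t_e = 0.707 × 0.75 = 0.5302 in.
r_n/Ω = (0.6 × 100 × 0.5302) / 2.0 = 15.91 kip/in.
L_req = P / (r_n/Ω) = 468 / 15.91 = 29.42 in total.
Per side: 29.42 / 2 = 14.71 in.
Round up → use L = 15 in on each side.

L = 15 in on each side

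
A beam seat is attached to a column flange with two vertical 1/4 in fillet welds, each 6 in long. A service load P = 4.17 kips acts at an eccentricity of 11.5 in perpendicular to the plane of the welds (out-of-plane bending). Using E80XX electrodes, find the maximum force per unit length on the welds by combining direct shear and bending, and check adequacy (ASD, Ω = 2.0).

f_max ≈ 4.01 kip/in; adequate

E80XX → F_EXX = 80 ksi.
L_w = 2 × 6 = 12 in; section modulus (unit throat) S = 2 × L²/6 = 12 in².
Direct shear f_v = P/L_w = 4.17/12 = 0.3475 kip/in.
Moment M = P × e = 4.17 × 11.5 = 47.955 kip·in; bending f_b = M/S = 3.996 kip/in.
f_max = √(f_v² + f_b²) = √(0.3475² + 3.996²) = 4.011 kip/in.
r_n/Ω = (1/2.0) × 0.6 × 80 × (0.707 × 0.25) = 4.242 kip/in → adequate.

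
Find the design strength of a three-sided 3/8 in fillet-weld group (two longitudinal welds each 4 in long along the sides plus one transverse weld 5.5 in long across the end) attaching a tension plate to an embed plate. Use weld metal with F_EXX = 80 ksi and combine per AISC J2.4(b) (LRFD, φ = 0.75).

φR_n ≈ 144 kips

t_e = 0.707 × 0.375 = 0.2651 in.
R_nwl = 0.6 × 80 × 0.2651 × 8 = 101.8 kips (longitudinal, 2 welds).
R_nwt = 0.6 × 80 × 0.2651 × 5.5 = 69.99 kips (transverse, base value).
(i) R_nwl + R_nwt = 171.8 kips; (ii) 0.85 R_nwl + 1.5 R_nwt = 191.5 kips.
R_n = max = 191.5 kips [governs: (ii)]; φR_n = 143.6 kips.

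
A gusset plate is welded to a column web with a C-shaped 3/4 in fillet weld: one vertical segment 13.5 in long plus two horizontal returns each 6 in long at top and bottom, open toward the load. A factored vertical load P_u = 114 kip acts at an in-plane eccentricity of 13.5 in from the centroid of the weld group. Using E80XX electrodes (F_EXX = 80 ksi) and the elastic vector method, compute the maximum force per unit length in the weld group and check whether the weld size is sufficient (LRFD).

Total weld length L_w = 25.5 in. Treat welds as unit-width lines.
Centroid: x̄ = 2×6×3 / 25.5 = 1.412 in from the vertical weld.
Polar moment about centroid: J = I_x + I_y = [13.5³/12 + 2×6×6.75²] + [13.5×1.412² + 2(6³/12 + 6×1.588²)] = 845 in³.
Direct shear f_v = P/L_w = 114 / 25.5 = 4.471 kip/in (vertical).
Torsion M = P·e = 114 × 13.5 = 1539 kip·in.
Critical point at (x, y) = (4.588, 6.75) from centroid. f_tx = M·y/J = 12.29 kip/in; f_ty = M·x/J = 8.357 kip/in.
Resultant f_max = √[f_tx² + (f_v + f_ty)²] = √[12.29² + (4.471 + 8.357)²] = 17.77 kip/in.
Capacity per unit length: φr_n = 0.75 × 0.6 × 80 × (0.707 × 0.75) = 19.09 kip/in.
17.77 ≤ 19.09 → adequate.

f_max ≈ 17.8 kip/in; adequate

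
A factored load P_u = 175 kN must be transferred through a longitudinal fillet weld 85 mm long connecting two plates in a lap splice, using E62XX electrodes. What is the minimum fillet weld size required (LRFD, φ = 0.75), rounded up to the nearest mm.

w = 11 mm

E62XX → F_EXX = 620 MPa.
Total weld length L = 85 mm.
Required throat t_e = P_u / (φ × 0.6 F_EXX × L) = 175 / (0.75 × 0.6 × 620 × 85 × 10⁻³) = 7.379 mm.
Required leg w = t_e / 0.707 = 10.44 mm → use 11 mm.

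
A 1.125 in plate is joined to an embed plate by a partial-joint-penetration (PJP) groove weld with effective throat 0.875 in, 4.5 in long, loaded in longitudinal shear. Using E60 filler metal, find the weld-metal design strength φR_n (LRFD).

E60XX → F_EXX = 60 ksi.
Effective throat (given) t_e = 0.875 in.
A_we = 0.875 × 4.5 = 3.938 in².
F_nw = 0.6 F_EXX = 36 ksi.
φR_n = 0.75 × 36 × 3.938 = 106.3 kip.

φR_n ≈ 106 kip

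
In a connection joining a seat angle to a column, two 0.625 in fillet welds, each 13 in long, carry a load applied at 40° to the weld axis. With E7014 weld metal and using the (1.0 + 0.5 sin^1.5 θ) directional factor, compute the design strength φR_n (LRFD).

φR_n ≈ 455 kips

E70XX → F_EXX = 70 ksi.
t_e = 0.707 × 0.625 = 0.4419 in; A_we = 0.4419 × 26 = 11.49 in².
Directional factor: 1.0 + 0.5 sin^1.5(40°) = 1.258.
F_nw = 0.6 × 70 × 1.258 = 52.82 ksi.
φR_n = 0.75 × 52.82 × 11.49 = 455.1 kips.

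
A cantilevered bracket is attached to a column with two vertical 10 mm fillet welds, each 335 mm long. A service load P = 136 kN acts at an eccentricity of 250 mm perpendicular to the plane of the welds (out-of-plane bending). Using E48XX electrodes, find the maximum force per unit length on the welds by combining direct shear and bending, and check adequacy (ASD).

E48XX → F_EXX = 480 MPa.
L_w = 2 × 335 = 670 mm; section modulus (unit throat) S = 2 × L²/6 = 37410 mm².
Direct shear f_v = P/L_w = 136×10³/670 = 203 N/mm.
Moment M = P × e = 136×10³ × 250 = 34000000 N·mm; bending f_b = M/S = 908.9 N/mm.
f_max = √(f_v² + f_b²) = √(203² + 908.9²) = 931.3 N/mm.
r_n/Ω = (1/2.0) × 0.6 × 480 × (0.707 × 10) = 1018 N/mm → adequate.

f_max ≈ 931 N/mm; adequate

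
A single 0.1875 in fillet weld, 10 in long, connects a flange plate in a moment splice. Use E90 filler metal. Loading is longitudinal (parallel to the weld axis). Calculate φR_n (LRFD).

φR_n ≈ 53.7 kip

E90XX → F_EXX = 90 ksi.
Effective throat t_e = 0.707 × 0.1875 = 0.1326 in.
Total length L = 10 in; A_we = 0.1326 × 10 = 1.326 in².
F_nw = 0.6 F_EXX = 0.6 × 90 = 54 ksi.
φR_n = 0.75 × 54 × 1.326 = 53.69 kip.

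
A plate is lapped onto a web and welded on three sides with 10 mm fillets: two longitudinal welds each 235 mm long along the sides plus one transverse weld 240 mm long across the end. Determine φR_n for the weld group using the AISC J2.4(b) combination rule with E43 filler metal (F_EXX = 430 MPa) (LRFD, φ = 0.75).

t_e = 0.707 × 10 = 7.07 mm.
R_nwl = 0.6 × 430 × 7.07 × 470 × 10⁻³ = 857.3 kN (longitudinal, 2 welds).
R_nwt = 0.6 × 430 × 7.07 × 240 × 10⁻³ = 437.8 kN (transverse, base value).
(i) R_nwl + R_nwt = 1295 kN; (ii) 0.85 R_nwl + 1.5 R_nwt = 1385 kN.
R_n = max = 1385 kN [governs: (ii)]; φR_n = 1039 kN.

φR_n ≈ 1040 kN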